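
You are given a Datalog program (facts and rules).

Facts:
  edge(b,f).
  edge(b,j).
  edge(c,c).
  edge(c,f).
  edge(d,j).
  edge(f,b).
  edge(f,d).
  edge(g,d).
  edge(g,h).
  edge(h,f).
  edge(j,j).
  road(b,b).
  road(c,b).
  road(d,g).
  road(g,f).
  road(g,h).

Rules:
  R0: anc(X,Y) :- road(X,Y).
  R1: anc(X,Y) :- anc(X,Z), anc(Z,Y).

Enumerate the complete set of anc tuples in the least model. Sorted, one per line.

round 1: derive anc(b,b) via R0 from road(b,b)
round 1: derive anc(c,b) via R0 from road(c,b)
round 1: derive anc(d,g) via R0 from road(d,g)
round 1: derive anc(g,f) via R0 from road(g,f)
round 1: derive anc(g,h) via R0 from road(g,h)
round 2: derive anc(d,f) via R1 from anc(d,g), anc(g,f)
round 2: derive anc(d,h) via R1 from anc(d,g), anc(g,h)

anc(b,b)
anc(c,b)
anc(d,f)
anc(d,g)
anc(d,h)
anc(g,f)
anc(g,h)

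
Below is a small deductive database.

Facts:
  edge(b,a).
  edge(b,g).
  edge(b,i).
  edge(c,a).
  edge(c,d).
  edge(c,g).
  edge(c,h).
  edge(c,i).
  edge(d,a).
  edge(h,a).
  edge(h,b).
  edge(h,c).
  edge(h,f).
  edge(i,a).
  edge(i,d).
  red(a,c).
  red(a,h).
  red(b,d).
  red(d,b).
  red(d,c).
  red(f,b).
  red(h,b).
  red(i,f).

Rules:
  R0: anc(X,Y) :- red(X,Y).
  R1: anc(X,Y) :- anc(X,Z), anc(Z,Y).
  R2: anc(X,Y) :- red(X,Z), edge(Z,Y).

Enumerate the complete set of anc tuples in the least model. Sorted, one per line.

round 1: derive anc(a,c) via R0 from red(a,c)
round 1: derive anc(a,h) via R0 from red(a,h)
round 1: derive anc(b,d) via R0 from red(b,d)
round 1: derive anc(d,b) via R0 from red(d,b)
round 1: derive anc(d,c) via R0 from red(d,c)
round 1: derive anc(f,b) via R0 from red(f,b)
round 1: derive anc(h,b) via R0 from red(h,b)
round 1: derive anc(i,f) via R0 from red(i,f)
round 1: derive anc(a,a) via R2 from red(a,c), edge(c,a)
round 1: derive anc(a,b) via R2 from red(a,h), edge(h,b)
round 1: derive anc(a,d) via R2 from red(a,c), edge(c,d)
round 1: derive anc(a,f) via R2 from red(a,h), edge(h,f)
round 1: derive anc(a,g) via R2 from red(a,c), edge(c,g)
round 1: derive anc(a,i) via R2 from red(a,c), edge(c,i)
round 1: derive anc(b,a) via R2 from red(b,d), edge(d,a)
round 1: derive anc(d,a) via R2 from red(d,b), edge(b,a)
round 1: derive anc(d,d) via R2 from red(d,c), edge(c,d)
round 1: derive anc(d,g) via R2 from red(d,b), edge(b,g)
round 1: derive anc(d,h) via R2 from red(d,c), edge(c,h)
round 1: derive anc(d,i) via R2 from red(d,b), edge(b,i)
round 1: derive anc(f,a) via R2 from red(f,b), edge(b,a)
round 1: derive anc(f,g) via R2 from red(f,b), edge(b,g)
round 1: derive anc(f,i) via R2 from red(f,b), edge(b,i)
round 1: derive anc(h,a) via R2 from red(h,b), edge(b,a)
round 1: derive anc(h,g) via R2 from red(h,b), edge(b,g)
round 1: derive anc(h,i) via R2 from red(h,b), edge(b,i)
round 2: derive anc(b,b) via R1 from anc(b,a), anc(a,b)
round 2: derive anc(b,c) via R1 from anc(b,a), anc(a,c)
round 2: derive anc(b,f) via R1 from anc(b,a), anc(a,f)
round 2: derive anc(b,g) via R1 from anc(b,a), anc(a,g)
round 2: derive anc(b,h) via R1 from anc(b,a), anc(a,h)
round 2: derive anc(b,i) via R1 from anc(b,a), anc(a,i)
round 2: derive anc(d,f) via R1 from anc(d,a), anc(a,f)
round 2: derive anc(f,c) via R1 from anc(f,a), anc(a,c)
round 2: derive anc(f,d) via R1 from anc(f,a), anc(a,d)
round 2: derive anc(f,f) via R1 from anc(f,a), anc(a,f)
round 2: derive anc(f,h) via R1 from anc(f,a), anc(a,h)
round 2: derive anc(h,c) via R1 from anc(h,a), anc(a,c)
round 2: derive anc(h,d) via R1 from anc(h,a), anc(a,d)
round 2: derive anc(h,f) via R1 from anc(h,a), anc(a,f)
round 2: derive anc(h,h) via R1 from anc(h,a), anc(a,h)
round 2: derive anc(i,a) via R1 from anc(i,f), anc(f,a)
round 2: derive anc(i,b) via R1 from anc(i,f), anc(f,b)
round 2: derive anc(i,g) via R1 from anc(i,f), anc(f,g)
round 2: derive anc(i,i) via R1 from anc(i,f), anc(f,i)
round 3: derive anc(i,c) via R1 from anc(i,a), anc(a,c)
round 3: derive anc(i,d) via R1 from anc(i,a), anc(a,d)
round 3: derive anc(i,h) via R1 from anc(i,a), anc(a,h)

anc(a,a)
anc(a,b)
anc(a,c)
anc(a,d)
anc(a,f)
anc(a,g)
anc(a,h)
anc(a,i)
anc(b,a)
anc(b,b)
anc(b,c)
anc(b,d)
anc(b,f)
anc(b,g)
anc(b,h)
anc(b,i)
anc(d,a)
anc(d,b)
anc(d,c)
anc(d,d)
anc(d,f)
anc(d,g)
anc(d,h)
anc(d,i)
anc(f,a)
anc(f,b)
anc(f,c)
anc(f,d)
anc(f,f)
anc(f,g)
anc(f,h)
anc(f,i)
anc(h,a)
anc(h,b)
anc(h,c)
anc(h,d)
anc(h,f)
anc(h,g)
anc(h,h)
anc(h,i)
anc(i,a)
anc(i,b)
anc(i,c)
anc(i,d)
anc(i,f)
anc(i,g)
anc(i,h)
anc(i,i)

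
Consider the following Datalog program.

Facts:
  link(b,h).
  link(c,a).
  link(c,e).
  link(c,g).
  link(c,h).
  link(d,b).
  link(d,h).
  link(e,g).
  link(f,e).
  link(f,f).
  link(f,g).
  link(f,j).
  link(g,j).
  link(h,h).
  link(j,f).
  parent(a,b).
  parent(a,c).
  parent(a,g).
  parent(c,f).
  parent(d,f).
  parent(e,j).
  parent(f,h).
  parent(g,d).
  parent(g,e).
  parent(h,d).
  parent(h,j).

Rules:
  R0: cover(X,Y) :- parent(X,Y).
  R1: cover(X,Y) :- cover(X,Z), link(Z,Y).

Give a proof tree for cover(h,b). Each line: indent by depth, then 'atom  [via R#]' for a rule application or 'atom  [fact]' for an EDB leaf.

cover(h,b)  [via R1]
  cover(h,d)  [via R0]
    parent(h,d)  [fact]
  link(d,b)  [fact]

round 1: derive cover(a,b) via R0 from parent(a,b)
round 1: derive cover(a,c) via R0 from parent(a,c)
round 1: derive cover(a,g) via R0 from parent(a,g)
round 1: derive cover(c,f) via R0 from parent(c,f)
round 1: derive cover(d,f) via R0 from parent(d,f)
round 1: derive cover(e,j) via R0 from parent(e,j)
round 1: derive cover(f,h) via R0 from parent(f,h)
round 1: derive cover(g,d) via R0 from parent(g,d)
round 1: derive cover(g,e) via R0 from parent(g,e)
round 1: derive cover(h,d) via R0 from parent(h,d)
round 1: derive cover(h,j) via R0 from parent(h,j)
round 2: derive cover(a,a) via R1 from cover(a,c), link(c,a)
round 2: derive cover(a,e) via R1 from cover(a,c), link(c,e)
round 2: derive cover(a,h) via R1 from cover(a,b), link(b,h)
round 2: derive cover(a,j) via R1 from cover(a,g), link(g,j)
round 2: derive cover(c,e) via R1 from cover(c,f), link(f,e)
round 2: derive cover(c,g) via R1 from cover(c,f), link(f,g)
round 2: derive cover(c,j) via R1 from cover(c,f), link(f,j)
round 2: derive cover(d,e) via R1 from cover(d,f), link(f,e)
round 2: derive cover(d,g) via R1 from cover(d,f), link(f,g)
round 2: derive cover(d,j) via R1 from cover(d,f), link(f,j)
round 2: derive cover(e,f) via R1 from cover(e,j), link(j,f)
round 2: derive cover(g,b) via R1 from cover(g,d), link(d,b)
round 2: derive cover(g,g) via R1 from cover(g,e), link(e,g)
round 2: derive cover(g,h) via R1 from cover(g,d), link(d,h)
round 2: derive cover(h,b) via R1 from cover(h,d), link(d,b)
round 2: derive cover(h,f) via R1 from cover(h,j), link(j,f)
round 2: derive cover(h,h) via R1 from cover(h,d), link(d,h)
round 3: derive cover(a,f) via R1 from cover(a,j), link(j,f)
round 3: derive cover(e,e) via R1 from cover(e,f), link(f,e)
round 3: derive cover(e,g) via R1 from cover(e,f), link(f,g)
round 3: derive cover(g,j) via R1 from cover(g,g), link(g,j)
round 3: derive cover(h,e) via R1 from cover(h,f), link(f,e)
round 3: derive cover(h,g) via R1 from cover(h,f), link(f,g)
round 4: derive cover(g,f) via R1 from cover(g,j), link(j,f)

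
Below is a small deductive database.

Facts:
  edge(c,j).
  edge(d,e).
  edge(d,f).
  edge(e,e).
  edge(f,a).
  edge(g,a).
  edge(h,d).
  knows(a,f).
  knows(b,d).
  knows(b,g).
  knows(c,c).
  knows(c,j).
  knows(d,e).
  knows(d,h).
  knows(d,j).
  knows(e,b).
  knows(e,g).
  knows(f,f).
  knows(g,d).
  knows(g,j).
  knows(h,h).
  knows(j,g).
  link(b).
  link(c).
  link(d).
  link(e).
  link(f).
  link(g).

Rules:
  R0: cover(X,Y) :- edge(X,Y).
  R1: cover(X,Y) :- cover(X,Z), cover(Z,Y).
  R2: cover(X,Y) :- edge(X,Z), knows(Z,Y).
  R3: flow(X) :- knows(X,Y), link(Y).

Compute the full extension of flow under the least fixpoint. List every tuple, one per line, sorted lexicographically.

flow(a)
flow(b)
flow(c)
flow(d)
flow(e)
flow(f)
flow(g)
flow(j)

round 1: derive flow(a) via R3 from knows(a,f), link(f)
round 1: derive flow(b) via R3 from knows(b,d), link(d)
round 1: derive flow(c) via R3 from knows(c,c), link(c)
round 1: derive flow(d) via R3 from knows(d,e), link(e)
round 1: derive flow(e) via R3 from knows(e,b), link(b)
round 1: derive flow(f) via R3 from knows(f,f), link(f)
round 1: derive flow(g) via R3 from knows(g,d), link(d)
round 1: derive flow(j) via R3 from knows(j,g), link(g)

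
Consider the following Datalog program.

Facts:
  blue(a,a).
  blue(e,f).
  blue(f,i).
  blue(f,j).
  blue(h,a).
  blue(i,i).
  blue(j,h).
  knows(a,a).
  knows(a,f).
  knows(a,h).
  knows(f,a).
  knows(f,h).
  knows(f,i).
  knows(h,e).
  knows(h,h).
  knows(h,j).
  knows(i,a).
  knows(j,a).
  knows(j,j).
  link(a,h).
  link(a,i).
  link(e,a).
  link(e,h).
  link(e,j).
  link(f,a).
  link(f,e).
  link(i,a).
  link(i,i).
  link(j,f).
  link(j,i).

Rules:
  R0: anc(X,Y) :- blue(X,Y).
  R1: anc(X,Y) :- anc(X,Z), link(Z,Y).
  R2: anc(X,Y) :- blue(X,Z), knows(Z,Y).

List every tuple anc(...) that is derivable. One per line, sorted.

anc(a,a)
anc(a,e)
anc(a,f)
anc(a,h)
anc(a,i)
anc(a,j)
anc(e,a)
anc(e,e)
anc(e,f)
anc(e,h)
anc(e,i)
anc(e,j)
anc(f,a)
anc(f,e)
anc(f,f)
anc(f,h)
anc(f,i)
anc(f,j)
anc(h,a)
anc(h,e)
anc(h,f)
anc(h,h)
anc(h,i)
anc(h,j)
anc(i,a)
anc(i,h)
anc(i,i)
anc(j,a)
anc(j,e)
anc(j,f)
anc(j,h)
anc(j,i)
anc(j,j)

round 1: derive anc(a,a) via R0 from blue(a,a)
round 1: derive anc(e,f) via R0 from blue(e,f)
round 1: derive anc(f,i) via R0 from blue(f,i)
round 1: derive anc(f,j) via R0 from blue(f,j)
round 1: derive anc(h,a) via R0 from blue(h,a)
round 1: derive anc(i,i) via R0 from blue(i,i)
round 1: derive anc(j,h) via R0 from blue(j,h)
round 1: derive anc(a,f) via R2 from blue(a,a), knows(a,f)
round 1: derive anc(a,h) via R2 from blue(a,a), knows(a,h)
round 1: derive anc(e,a) via R2 from blue(e,f), knows(f,a)
round 1: derive anc(e,h) via R2 from blue(e,f), knows(f,h)
round 1: derive anc(e,i) via R2 from blue(e,f), knows(f,i)
round 1: derive anc(f,a) via R2 from blue(f,i), knows(i,a)
round 1: derive anc(h,f) via R2 from blue(h,a), knows(a,f)
round 1: derive anc(h,h) via R2 from blue(h,a), knows(a,h)
round 1: derive anc(i,a) via R2 from blue(i,i), knows(i,a)
round 1: derive anc(j,e) via R2 from blue(j,h), knows(h,e)
round 1: derive anc(j,j) via R2 from blue(j,h), knows(h,j)
round 2: derive anc(a,e) via R1 from anc(a,f), link(f,e)
round 2: derive anc(a,i) via R1 from anc(a,a), link(a,i)
round 2: derive anc(e,e) via R1 from anc(e,f), link(f,e)
round 2: derive anc(f,f) via R1 from anc(f,j), link(j,f)
round 2: derive anc(f,h) via R1 from anc(f,a), link(a,h)
round 2: derive anc(h,e) via R1 from anc(h,f), link(f,e)
round 2: derive anc(h,i) via R1 from anc(h,a), link(a,i)
round 2: derive anc(i,h) via R1 from anc(i,a), link(a,h)
round 2: derive anc(j,a) via R1 from anc(j,e), link(e,a)
round 2: derive anc(j,f) via R1 from anc(j,j), link(j,f)
round 2: derive anc(j,i) via R1 from anc(j,j), link(j,i)
round 3: derive anc(a,j) via R1 from anc(a,e), link(e,j)
round 3: derive anc(e,j) via R1 from anc(e,e), link(e,j)
round 3: derive anc(f,e) via R1 from anc(f,f), link(f,e)
round 3: derive anc(h,j) via R1 from anc(h,e), link(e,j)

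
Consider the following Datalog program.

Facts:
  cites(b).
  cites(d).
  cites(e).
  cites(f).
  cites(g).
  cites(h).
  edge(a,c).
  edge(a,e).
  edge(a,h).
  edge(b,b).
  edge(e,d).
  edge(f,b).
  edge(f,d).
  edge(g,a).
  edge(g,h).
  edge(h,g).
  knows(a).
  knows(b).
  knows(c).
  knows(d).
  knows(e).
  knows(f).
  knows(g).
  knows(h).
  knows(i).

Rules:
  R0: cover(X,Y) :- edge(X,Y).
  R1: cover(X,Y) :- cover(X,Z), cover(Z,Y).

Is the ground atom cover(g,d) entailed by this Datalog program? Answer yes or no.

round 1: derive cover(a,c) via R0 from edge(a,c)
round 1: derive cover(a,e) via R0 from edge(a,e)
round 1: derive cover(a,h) via R0 from edge(a,h)
round 1: derive cover(b,b) via R0 from edge(b,b)
round 1: derive cover(e,d) via R0 from edge(e,d)
round 1: derive cover(f,b) via R0 from edge(f,b)
round 1: derive cover(f,d) via R0 from edge(f,d)
round 1: derive cover(g,a) via R0 from edge(g,a)
round 1: derive cover(g,h) via R0 from edge(g,h)
round 1: derive cover(h,g) via R0 from edge(h,g)
round 2: derive cover(a,d) via R1 from cover(a,e), cover(e,d)
round 2: derive cover(a,g) via R1 from cover(a,h), cover(h,g)
round 2: derive cover(g,c) via R1 from cover(g,a), cover(a,c)
round 2: derive cover(g,e) via R1 from cover(g,a), cover(a,e)
round 2: derive cover(g,g) via R1 from cover(g,h), cover(h,g)
round 2: derive cover(h,a) via R1 from cover(h,g), cover(g,a)
round 2: derive cover(h,h) via R1 from cover(h,g), cover(g,h)
round 3: derive cover(a,a) via R1 from cover(a,g), cover(g,a)
round 3: derive cover(g,d) via R1 from cover(g,a), cover(a,d)
round 3: derive cover(h,c) via R1 from cover(h,a), cover(a,c)
round 3: derive cover(h,d) via R1 from cover(h,a), cover(a,d)
round 3: derive cover(h,e) via R1 from cover(h,a), cover(a,e)

yes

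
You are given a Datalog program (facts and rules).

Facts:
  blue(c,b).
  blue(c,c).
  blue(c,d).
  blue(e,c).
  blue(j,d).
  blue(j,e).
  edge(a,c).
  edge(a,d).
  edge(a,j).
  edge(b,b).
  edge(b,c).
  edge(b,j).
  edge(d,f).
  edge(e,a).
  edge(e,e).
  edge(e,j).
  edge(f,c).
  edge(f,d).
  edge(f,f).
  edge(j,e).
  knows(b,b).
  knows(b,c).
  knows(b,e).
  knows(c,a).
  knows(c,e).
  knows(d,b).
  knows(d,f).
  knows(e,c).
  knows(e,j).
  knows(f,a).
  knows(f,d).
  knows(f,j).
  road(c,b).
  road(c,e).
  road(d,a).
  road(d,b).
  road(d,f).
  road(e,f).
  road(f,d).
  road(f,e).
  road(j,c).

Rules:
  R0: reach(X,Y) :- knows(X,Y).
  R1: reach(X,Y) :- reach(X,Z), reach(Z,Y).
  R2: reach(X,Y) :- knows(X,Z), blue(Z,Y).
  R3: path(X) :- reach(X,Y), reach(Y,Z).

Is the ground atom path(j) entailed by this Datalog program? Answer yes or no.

no

round 1: derive reach(b,b) via R0 from knows(b,b)
round 1: derive reach(b,c) via R0 from knows(b,c)
round 1: derive reach(b,e) via R0 from knows(b,e)
round 1: derive reach(c,a) via R0 from knows(c,a)
round 1: derive reach(c,e) via R0 from knows(c,e)
round 1: derive reach(d,b) via R0 from knows(d,b)
round 1: derive reach(d,f) via R0 from knows(d,f)
round 1: derive reach(e,c) via R0 from knows(e,c)
round 1: derive reach(e,j) via R0 from knows(e,j)
round 1: derive reach(f,a) via R0 from knows(f,a)
round 1: derive reach(f,d) via R0 from knows(f,d)
round 1: derive reach(f,j) via R0 from knows(f,j)
round 1: derive reach(b,d) via R2 from knows(b,c), blue(c,d)
round 1: derive reach(c,c) via R2 from knows(c,e), blue(e,c)
round 1: derive reach(e,b) via R2 from knows(e,c), blue(c,b)
round 1: derive reach(e,d) via R2 from knows(e,c), blue(c,d)
round 1: derive reach(e,e) via R2 from knows(e,j), blue(j,e)
round 1: derive reach(f,e) via R2 from knows(f,j), blue(j,e)
round 2: derive reach(b,a) via R1 from reach(b,c), reach(c,a)
round 2: derive reach(b,f) via R1 from reach(b,d), reach(d,f)
round 2: derive reach(b,j) via R1 from reach(b,e), reach(e,j)
round 2: derive reach(c,b) via R1 from reach(c,e), reach(e,b)
round 2: derive reach(c,d) via R1 from reach(c,e), reach(e,d)
round 2: derive reach(c,j) via R1 from reach(c,e), reach(e,j)
round 2: derive reach(d,a) via R1 from reach(d,f), reach(f,a)
round 2: derive reach(d,c) via R1 from reach(d,b), reach(b,c)
round 2: derive reach(d,d) via R1 from reach(d,b), reach(b,d)
round 2: derive reach(d,e) via R1 from reach(d,b), reach(b,e)
round 2: derive reach(d,j) via R1 from reach(d,f), reach(f,j)
round 2: derive reach(e,a) via R1 from reach(e,c), reach(c,a)
round 2: derive reach(e,f) via R1 from reach(e,d), reach(d,f)
round 2: derive reach(f,b) via R1 from reach(f,d), reach(d,b)
round 2: derive reach(f,c) via R1 from reach(f,e), reach(e,c)
round 2: derive reach(f,f) via R1 from reach(f,d), reach(d,f)
round 2: derive path(b) via R3 from reach(b,b), reach(b,b)
round 2: derive path(c) via R3 from reach(c,c), reach(c,a)
round 2: derive path(d) via R3 from reach(d,b), reach(b,b)
round 2: derive path(e) via R3 from reach(e,b), reach(b,b)
round 2: derive path(f) via R3 from reach(f,d), reach(d,b)
round 3: derive reach(c,f) via R1 from reach(c,b), reach(b,f)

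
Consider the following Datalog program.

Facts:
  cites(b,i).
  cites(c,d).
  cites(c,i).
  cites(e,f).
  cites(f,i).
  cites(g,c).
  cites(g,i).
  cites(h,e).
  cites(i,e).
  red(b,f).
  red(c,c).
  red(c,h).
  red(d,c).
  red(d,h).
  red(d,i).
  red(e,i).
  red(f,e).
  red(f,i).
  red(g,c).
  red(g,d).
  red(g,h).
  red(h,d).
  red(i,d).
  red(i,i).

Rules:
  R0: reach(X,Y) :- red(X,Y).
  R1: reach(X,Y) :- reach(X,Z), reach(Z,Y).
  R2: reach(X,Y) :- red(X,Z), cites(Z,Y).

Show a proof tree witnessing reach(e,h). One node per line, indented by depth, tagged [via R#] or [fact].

round 1: derive reach(b,f) via R0 from red(b,f)
round 1: derive reach(c,c) via R0 from red(c,c)
round 1: derive reach(c,h) via R0 from red(c,h)
round 1: derive reach(d,c) via R0 from red(d,c)
round 1: derive reach(d,h) via R0 from red(d,h)
round 1: derive reach(d,i) via R0 from red(d,i)
round 1: derive reach(e,i) via R0 from red(e,i)
round 1: derive reach(f,e) via R0 from red(f,e)
round 1: derive reach(f,i) via R0 from red(f,i)
round 1: derive reach(g,c) via R0 from red(g,c)
round 1: derive reach(g,d) via R0 from red(g,d)
round 1: derive reach(g,h) via R0 from red(g,h)
round 1: derive reach(h,d) via R0 from red(h,d)
round 1: derive reach(i,d) via R0 from red(i,d)
round 1: derive reach(i,i) via R0 from red(i,i)
round 1: derive reach(b,i) via R2 from red(b,f), cites(f,i)
round 1: derive reach(c,d) via R2 from red(c,c), cites(c,d)
round 1: derive reach(c,e) via R2 from red(c,h), cites(h,e)
round 1: derive reach(c,i) via R2 from red(c,c), cites(c,i)
round 1: derive reach(d,d) via R2 from red(d,c), cites(c,d)
round 1: derive reach(d,e) via R2 from red(d,h), cites(h,e)
round 1: derive reach(e,e) via R2 from red(e,i), cites(i,e)
round 1: derive reach(f,f) via R2 from red(f,e), cites(e,f)
round 1: derive reach(g,e) via R2 from red(g,h), cites(h,e)
round 1: derive reach(g,i) via R2 from red(g,c), cites(c,i)
round 1: derive reach(i,e) via R2 from red(i,i), cites(i,e)
round 2: derive reach(b,d) via R1 from reach(b,i), reach(i,d)
round 2: derive reach(b,e) via R1 from reach(b,f), reach(f,e)
round 2: derive reach(e,d) via R1 from reach(e,i), reach(i,d)
round 2: derive reach(f,d) via R1 from reach(f,i), reach(i,d)
round 2: derive reach(h,c) via R1 from reach(h,d), reach(d,c)
round 2: derive reach(h,e) via R1 from reach(h,d), reach(d,e)
round 2: derive reach(h,h) via R1 from reach(h,d), reach(d,h)
round 2: derive reach(h,i) via R1 from reach(h,d), reach(d,i)
round 2: derive reach(i,c) via R1 from reach(i,d), reach(d,c)
round 2: derive reach(i,h) via R1 from reach(i,d), reach(d,h)
round 3: derive reach(b,c) via R1 from reach(b,d), reach(d,c)
round 3: derive reach(b,h) via R1 from reach(b,d), reach(d,h)
round 3: derive reach(e,c) via R1 from reach(e,d), reach(d,c)
round 3: derive reach(e,h) via R1 from reach(e,d), reach(d,h)
round 3: derive reach(f,c) via R1 from reach(f,d), reach(d,c)
round 3: derive reach(f,h) via R1 from reach(f,d), reach(d,h)

reach(e,h)  [via R1]
  reach(e,d)  [via R1]
    reach(e,i)  [via R0]
      red(e,i)  [fact]
    reach(i,d)  [via R0]
      red(i,d)  [fact]
  reach(d,h)  [via R0]
    red(d,h)  [fact]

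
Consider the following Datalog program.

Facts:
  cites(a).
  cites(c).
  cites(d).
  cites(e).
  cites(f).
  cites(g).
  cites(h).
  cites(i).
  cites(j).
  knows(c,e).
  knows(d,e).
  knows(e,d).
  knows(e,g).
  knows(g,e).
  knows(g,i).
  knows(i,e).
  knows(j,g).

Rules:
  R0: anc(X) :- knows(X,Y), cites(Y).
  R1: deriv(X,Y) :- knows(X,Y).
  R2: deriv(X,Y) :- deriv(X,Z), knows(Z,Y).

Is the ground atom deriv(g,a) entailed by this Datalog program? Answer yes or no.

round 1: derive deriv(c,e) via R1 from knows(c,e)
round 1: derive deriv(d,e) via R1 from knows(d,e)
round 1: derive deriv(e,d) via R1 from knows(e,d)
round 1: derive deriv(e,g) via R1 from knows(e,g)
round 1: derive deriv(g,e) via R1 from knows(g,e)
round 1: derive deriv(g,i) via R1 from knows(g,i)
round 1: derive deriv(i,e) via R1 from knows(i,e)
round 1: derive deriv(j,g) via R1 from knows(j,g)
round 2: derive deriv(c,d) via R2 from deriv(c,e), knows(e,d)
round 2: derive deriv(c,g) via R2 from deriv(c,e), knows(e,g)
round 2: derive deriv(d,d) via R2 from deriv(d,e), knows(e,d)
round 2: derive deriv(d,g) via R2 from deriv(d,e), knows(e,g)
round 2: derive deriv(e,e) via R2 from deriv(e,d), knows(d,e)
round 2: derive deriv(e,i) via R2 from deriv(e,g), knows(g,i)
round 2: derive deriv(g,d) via R2 from deriv(g,e), knows(e,d)
round 2: derive deriv(g,g) via R2 from deriv(g,e), knows(e,g)
round 2: derive deriv(i,d) via R2 from deriv(i,e), knows(e,d)
round 2: derive deriv(i,g) via R2 from deriv(i,e), knows(e,g)
round 2: derive deriv(j,e) via R2 from deriv(j,g), knows(g,e)
round 2: derive deriv(j,i) via R2 from deriv(j,g), knows(g,i)
round 3: derive deriv(c,i) via R2 from deriv(c,g), knows(g,i)
round 3: derive deriv(d,i) via R2 from deriv(d,g), knows(g,i)
round 3: derive deriv(i,i) via R2 from deriv(i,g), knows(g,i)
round 3: derive deriv(j,d) via R2 from deriv(j,e), knows(e,d)

no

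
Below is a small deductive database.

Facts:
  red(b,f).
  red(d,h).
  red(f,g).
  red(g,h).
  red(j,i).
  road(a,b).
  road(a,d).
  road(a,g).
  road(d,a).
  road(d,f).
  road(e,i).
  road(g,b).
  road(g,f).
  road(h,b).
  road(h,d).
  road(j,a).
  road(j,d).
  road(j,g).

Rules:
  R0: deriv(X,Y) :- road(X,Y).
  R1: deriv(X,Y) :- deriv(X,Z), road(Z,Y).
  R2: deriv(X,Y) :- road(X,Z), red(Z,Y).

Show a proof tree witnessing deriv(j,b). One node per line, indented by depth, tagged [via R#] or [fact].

deriv(j,b)  [via R1]
  deriv(j,a)  [via R0]
    road(j,a)  [fact]
  road(a,b)  [fact]

round 1: derive deriv(a,b) via R0 from road(a,b)
round 1: derive deriv(a,d) via R0 from road(a,d)
round 1: derive deriv(a,g) via R0 from road(a,g)
round 1: derive deriv(d,a) via R0 from road(d,a)
round 1: derive deriv(d,f) via R0 from road(d,f)
round 1: derive deriv(e,i) via R0 from road(e,i)
round 1: derive deriv(g,b) via R0 from road(g,b)
round 1: derive deriv(g,f) via R0 from road(g,f)
round 1: derive deriv(h,b) via R0 from road(h,b)
round 1: derive deriv(h,d) via R0 from road(h,d)
round 1: derive deriv(j,a) via R0 from road(j,a)
round 1: derive deriv(j,d) via R0 from road(j,d)
round 1: derive deriv(j,g) via R0 from road(j,g)
round 1: derive deriv(a,f) via R2 from road(a,b), red(b,f)
round 1: derive deriv(a,h) via R2 from road(a,d), red(d,h)
round 1: derive deriv(d,g) via R2 from road(d,f), red(f,g)
round 1: derive deriv(g,g) via R2 from road(g,f), red(f,g)
round 1: derive deriv(h,f) via R2 from road(h,b), red(b,f)
round 1: derive deriv(h,h) via R2 from road(h,d), red(d,h)
round 1: derive deriv(j,h) via R2 from road(j,d), red(d,h)
round 2: derive deriv(a,a) via R1 from deriv(a,d), road(d,a)
round 2: derive deriv(d,b) via R1 from deriv(d,a), road(a,b)
round 2: derive deriv(d,d) via R1 from deriv(d,a), road(a,d)
round 2: derive deriv(h,a) via R1 from deriv(h,d), road(d,a)
round 2: derive deriv(j,b) via R1 from deriv(j,a), road(a,b)
round 2: derive deriv(j,f) via R1 from deriv(j,d), road(d,f)
round 3: derive deriv(h,g) via R1 from deriv(h,a), road(a,g)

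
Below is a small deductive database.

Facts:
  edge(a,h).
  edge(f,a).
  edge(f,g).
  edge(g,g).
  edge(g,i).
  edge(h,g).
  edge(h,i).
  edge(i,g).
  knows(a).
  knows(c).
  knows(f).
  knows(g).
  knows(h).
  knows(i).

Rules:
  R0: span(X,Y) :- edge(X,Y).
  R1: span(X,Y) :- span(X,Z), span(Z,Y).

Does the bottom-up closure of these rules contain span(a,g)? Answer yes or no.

round 1: derive span(a,h) via R0 from edge(a,h)
round 1: derive span(f,a) via R0 from edge(f,a)
round 1: derive span(f,g) via R0 from edge(f,g)
round 1: derive span(g,g) via R0 from edge(g,g)
round 1: derive span(g,i) via R0 from edge(g,i)
round 1: derive span(h,g) via R0 from edge(h,g)
round 1: derive span(h,i) via R0 from edge(h,i)
round 1: derive span(i,g) via R0 from edge(i,g)
round 2: derive span(a,g) via R1 from span(a,h), span(h,g)
round 2: derive span(a,i) via R1 from span(a,h), span(h,i)
round 2: derive span(f,h) via R1 from span(f,a), span(a,h)
round 2: derive span(f,i) via R1 from span(f,g), span(g,i)
round 2: derive span(i,i) via R1 from span(i,g), span(g,i)

yes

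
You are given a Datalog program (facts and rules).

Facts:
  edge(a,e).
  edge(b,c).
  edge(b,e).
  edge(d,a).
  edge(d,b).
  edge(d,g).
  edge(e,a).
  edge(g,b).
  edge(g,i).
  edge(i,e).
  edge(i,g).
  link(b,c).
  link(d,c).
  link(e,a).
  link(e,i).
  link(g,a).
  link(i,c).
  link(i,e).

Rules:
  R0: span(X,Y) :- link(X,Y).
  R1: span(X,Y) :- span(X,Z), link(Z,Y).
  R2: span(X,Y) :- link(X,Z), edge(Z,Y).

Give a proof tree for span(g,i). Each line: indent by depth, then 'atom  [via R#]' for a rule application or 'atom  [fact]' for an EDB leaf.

round 1: derive span(b,c) via R0 from link(b,c)
round 1: derive span(d,c) via R0 from link(d,c)
round 1: derive span(e,a) via R0 from link(e,a)
round 1: derive span(e,i) via R0 from link(e,i)
round 1: derive span(g,a) via R0 from link(g,a)
round 1: derive span(i,c) via R0 from link(i,c)
round 1: derive span(i,e) via R0 from link(i,e)
round 1: derive span(e,e) via R2 from link(e,a), edge(a,e)
round 1: derive span(e,g) via R2 from link(e,i), edge(i,g)
round 1: derive span(g,e) via R2 from link(g,a), edge(a,e)
round 1: derive span(i,a) via R2 from link(i,e), edge(e,a)
round 2: derive span(e,c) via R1 from span(e,i), link(i,c)
round 2: derive span(g,i) via R1 from span(g,e), link(e,i)
round 2: derive span(i,i) via R1 from span(i,e), link(e,i)
round 3: derive span(g,c) via R1 from span(g,i), link(i,c)

span(g,i)  [via R1]
  span(g,e)  [via R2]
    link(g,a)  [fact]
    edge(a,e)  [fact]
  link(e,i)  [fact]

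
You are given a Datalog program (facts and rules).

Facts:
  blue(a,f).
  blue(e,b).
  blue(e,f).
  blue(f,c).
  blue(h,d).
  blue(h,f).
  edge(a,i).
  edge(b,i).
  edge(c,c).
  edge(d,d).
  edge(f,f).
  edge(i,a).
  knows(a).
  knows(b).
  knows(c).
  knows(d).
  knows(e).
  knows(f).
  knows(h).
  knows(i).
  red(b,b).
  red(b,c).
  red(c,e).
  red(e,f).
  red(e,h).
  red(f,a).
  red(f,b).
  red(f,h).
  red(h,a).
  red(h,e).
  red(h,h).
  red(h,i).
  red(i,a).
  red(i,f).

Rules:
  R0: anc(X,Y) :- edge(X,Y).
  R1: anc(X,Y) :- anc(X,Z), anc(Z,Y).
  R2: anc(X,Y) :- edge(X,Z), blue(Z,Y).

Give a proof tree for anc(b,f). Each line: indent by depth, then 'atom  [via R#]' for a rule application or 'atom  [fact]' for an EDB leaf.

anc(b,f)  [via R1]
  anc(b,i)  [via R0]
    edge(b,i)  [fact]
  anc(i,f)  [via R2]
    edge(i,a)  [fact]
    blue(a,f)  [fact]

round 1: derive anc(a,i) via R0 from edge(a,i)
round 1: derive anc(b,i) via R0 from edge(b,i)
round 1: derive anc(c,c) via R0 from edge(c,c)
round 1: derive anc(d,d) via R0 from edge(d,d)
round 1: derive anc(f,f) via R0 from edge(f,f)
round 1: derive anc(i,a) via R0 from edge(i,a)
round 1: derive anc(f,c) via R2 from edge(f,f), blue(f,c)
round 1: derive anc(i,f) via R2 from edge(i,a), blue(a,f)
round 2: derive anc(a,a) via R1 from anc(a,i), anc(i,a)
round 2: derive anc(a,f) via R1 from anc(a,i), anc(i,f)
round 2: derive anc(b,a) via R1 from anc(b,i), anc(i,a)
round 2: derive anc(b,f) via R1 from anc(b,i), anc(i,f)
round 2: derive anc(i,c) via R1 from anc(i,f), anc(f,c)
round 2: derive anc(i,i) via R1 from anc(i,a), anc(a,i)
round 3: derive anc(a,c) via R1 from anc(a,f), anc(f,c)
round 3: derive anc(b,c) via R1 from anc(b,f), anc(f,c)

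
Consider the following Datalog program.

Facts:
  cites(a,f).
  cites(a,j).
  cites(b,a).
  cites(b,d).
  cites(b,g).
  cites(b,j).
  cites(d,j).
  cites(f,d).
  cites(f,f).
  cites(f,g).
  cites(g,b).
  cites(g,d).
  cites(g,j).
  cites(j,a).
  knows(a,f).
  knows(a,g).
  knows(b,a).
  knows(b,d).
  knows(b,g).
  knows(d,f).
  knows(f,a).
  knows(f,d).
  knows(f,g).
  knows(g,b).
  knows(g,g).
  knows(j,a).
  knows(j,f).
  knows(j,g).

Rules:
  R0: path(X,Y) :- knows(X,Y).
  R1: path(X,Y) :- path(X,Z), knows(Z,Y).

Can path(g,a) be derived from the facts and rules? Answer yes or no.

yes

round 1: derive path(a,f) via R0 from knows(a,f)
round 1: derive path(a,g) via R0 from knows(a,g)
round 1: derive path(b,a) via R0 from knows(b,a)
round 1: derive path(b,d) via R0 from knows(b,d)
round 1: derive path(b,g) via R0 from knows(b,g)
round 1: derive path(d,f) via R0 from knows(d,f)
round 1: derive path(f,a) via R0 from knows(f,a)
round 1: derive path(f,d) via R0 from knows(f,d)
round 1: derive path(f,g) via R0 from knows(f,g)
round 1: derive path(g,b) via R0 from knows(g,b)
round 1: derive path(g,g) via R0 from knows(g,g)
round 1: derive path(j,a) via R0 from knows(j,a)
round 1: derive path(j,f) via R0 from knows(j,f)
round 1: derive path(j,g) via R0 from knows(j,g)
round 2: derive path(a,a) via R1 from path(a,f), knows(f,a)
round 2: derive path(a,b) via R1 from path(a,g), knows(g,b)
round 2: derive path(a,d) via R1 from path(a,f), knows(f,d)
round 2: derive path(b,b) via R1 from path(b,g), knows(g,b)
round 2: derive path(b,f) via R1 from path(b,a), knows(a,f)
round 2: derive path(d,a) via R1 from path(d,f), knows(f,a)
round 2: derive path(d,d) via R1 from path(d,f), knows(f,d)
round 2: derive path(d,g) via R1 from path(d,f), knows(f,g)
round 2: derive path(f,b) via R1 from path(f,g), knows(g,b)
round 2: derive path(f,f) via R1 from path(f,a), knows(a,f)
round 2: derive path(g,a) via R1 from path(g,b), knows(b,a)
round 2: derive path(g,d) via R1 from path(g,b), knows(b,d)
round 2: derive path(j,b) via R1 from path(j,g), knows(g,b)
round 2: derive path(j,d) via R1 from path(j,f), knows(f,d)
round 3: derive path(d,b) via R1 from path(d,g), knows(g,b)
round 3: derive path(g,f) via R1 from path(g,a), knows(a,f)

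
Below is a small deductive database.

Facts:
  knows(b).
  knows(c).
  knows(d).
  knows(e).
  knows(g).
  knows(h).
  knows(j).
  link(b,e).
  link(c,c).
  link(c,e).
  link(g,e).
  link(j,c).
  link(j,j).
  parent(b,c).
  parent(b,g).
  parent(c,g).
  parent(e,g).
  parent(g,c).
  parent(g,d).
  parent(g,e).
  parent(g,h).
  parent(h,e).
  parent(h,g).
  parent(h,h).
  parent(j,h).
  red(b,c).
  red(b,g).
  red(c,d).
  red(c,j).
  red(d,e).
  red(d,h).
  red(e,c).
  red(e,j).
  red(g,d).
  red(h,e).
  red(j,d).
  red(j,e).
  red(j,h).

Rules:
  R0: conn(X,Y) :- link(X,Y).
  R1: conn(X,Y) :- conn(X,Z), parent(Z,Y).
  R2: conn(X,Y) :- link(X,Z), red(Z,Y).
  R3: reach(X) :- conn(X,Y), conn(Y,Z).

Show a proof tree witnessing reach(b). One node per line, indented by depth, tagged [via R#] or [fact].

round 1: derive conn(b,e) via R0 from link(b,e)
round 1: derive conn(c,c) via R0 from link(c,c)
round 1: derive conn(c,e) via R0 from link(c,e)
round 1: derive conn(g,e) via R0 from link(g,e)
round 1: derive conn(j,c) via R0 from link(j,c)
round 1: derive conn(j,j) via R0 from link(j,j)
round 1: derive conn(b,c) via R2 from link(b,e), red(e,c)
round 1: derive conn(b,j) via R2 from link(b,e), red(e,j)
round 1: derive conn(c,d) via R2 from link(c,c), red(c,d)
round 1: derive conn(c,j) via R2 from link(c,c), red(c,j)
round 1: derive conn(g,c) via R2 from link(g,e), red(e,c)
round 1: derive conn(g,j) via R2 from link(g,e), red(e,j)
round 1: derive conn(j,d) via R2 from link(j,c), red(c,d)
round 1: derive conn(j,e) via R2 from link(j,j), red(j,e)
round 1: derive conn(j,h) via R2 from link(j,j), red(j,h)
round 2: derive conn(b,g) via R1 from conn(b,c), parent(c,g)
round 2: derive conn(b,h) via R1 from conn(b,j), parent(j,h)
round 2: derive conn(c,g) via R1 from conn(c,c), parent(c,g)
round 2: derive conn(c,h) via R1 from conn(c,j), parent(j,h)
round 2: derive conn(g,g) via R1 from conn(g,c), parent(c,g)
round 2: derive conn(g,h) via R1 from conn(g,j), parent(j,h)
round 2: derive conn(j,g) via R1 from conn(j,c), parent(c,g)
round 2: derive reach(b) via R3 from conn(b,c), conn(c,c)
round 2: derive reach(c) via R3 from conn(c,c), conn(c,c)
round 2: derive reach(g) via R3 from conn(g,c), conn(c,c)
round 2: derive reach(j) via R3 from conn(j,c), conn(c,c)
round 3: derive conn(b,d) via R1 from conn(b,g), parent(g,d)
round 3: derive conn(g,d) via R1 from conn(g,g), parent(g,d)

reach(b)  [via R3]
  conn(b,c)  [via R2]
    link(b,e)  [fact]
    red(e,c)  [fact]
  conn(c,c)  [via R0]
    link(c,c)  [fact]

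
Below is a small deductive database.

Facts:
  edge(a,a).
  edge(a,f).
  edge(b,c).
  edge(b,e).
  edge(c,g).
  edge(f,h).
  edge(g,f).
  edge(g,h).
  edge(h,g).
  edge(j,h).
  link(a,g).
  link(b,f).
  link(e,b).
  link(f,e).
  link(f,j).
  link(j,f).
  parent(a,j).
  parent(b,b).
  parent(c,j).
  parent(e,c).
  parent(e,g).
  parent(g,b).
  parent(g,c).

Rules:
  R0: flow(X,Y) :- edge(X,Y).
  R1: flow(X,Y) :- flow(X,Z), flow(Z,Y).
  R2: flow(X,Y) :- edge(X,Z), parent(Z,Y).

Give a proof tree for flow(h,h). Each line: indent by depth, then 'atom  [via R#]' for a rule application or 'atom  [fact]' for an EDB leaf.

flow(h,h)  [via R1]
  flow(h,g)  [via R0]
    edge(h,g)  [fact]
  flow(g,h)  [via R0]
    edge(g,h)  [fact]

round 1: derive flow(a,a) via R0 from edge(a,a)
round 1: derive flow(a,f) via R0 from edge(a,f)
round 1: derive flow(b,c) via R0 from edge(b,c)
round 1: derive flow(b,e) via R0 from edge(b,e)
round 1: derive flow(c,g) via R0 from edge(c,g)
round 1: derive flow(f,h) via R0 from edge(f,h)
round 1: derive flow(g,f) via R0 from edge(g,f)
round 1: derive flow(g,h) via R0 from edge(g,h)
round 1: derive flow(h,g) via R0 from edge(h,g)
round 1: derive flow(j,h) via R0 from edge(j,h)
round 1: derive flow(a,j) via R2 from edge(a,a), parent(a,j)
round 1: derive flow(b,g) via R2 from edge(b,e), parent(e,g)
round 1: derive flow(b,j) via R2 from edge(b,c), parent(c,j)
round 1: derive flow(c,b) via R2 from edge(c,g), parent(g,b)
round 1: derive flow(c,c) via R2 from edge(c,g), parent(g,c)
round 1: derive flow(h,b) via R2 from edge(h,g), parent(g,b)
round 1: derive flow(h,c) via R2 from edge(h,g), parent(g,c)
round 2: derive flow(a,h) via R1 from flow(a,f), flow(f,h)
round 2: derive flow(b,b) via R1 from flow(b,c), flow(c,b)
round 2: derive flow(b,f) via R1 from flow(b,g), flow(g,f)
round 2: derive flow(b,h) via R1 from flow(b,g), flow(g,h)
round 2: derive flow(c,e) via R1 from flow(c,b), flow(b,e)
round 2: derive flow(c,f) via R1 from flow(c,g), flow(g,f)
round 2: derive flow(c,h) via R1 from flow(c,g), flow(g,h)
round 2: derive flow(c,j) via R1 from flow(c,b), flow(b,j)
round 2: derive flow(f,b) via R1 from flow(f,h), flow(h,b)
round 2: derive flow(f,c) via R1 from flow(f,h), flow(h,c)
round 2: derive flow(f,g) via R1 from flow(f,h), flow(h,g)
round 2: derive flow(g,b) via R1 from flow(g,h), flow(h,b)
round 2: derive flow(g,c) via R1 from flow(g,h), flow(h,c)
round 2: derive flow(g,g) via R1 from flow(g,h), flow(h,g)
round 2: derive flow(h,e) via R1 from flow(h,b), flow(b,e)
round 2: derive flow(h,f) via R1 from flow(h,g), flow(g,f)
round 2: derive flow(h,h) via R1 from flow(h,g), flow(g,h)
round 2: derive flow(h,j) via R1 from flow(h,b), flow(b,j)
round 2: derive flow(j,b) via R1 from flow(j,h), flow(h,b)
round 2: derive flow(j,c) via R1 from flow(j,h), flow(h,c)
round 2: derive flow(j,g) via R1 from flow(j,h), flow(h,g)
round 3: derive flow(a,b) via R1 from flow(a,f), flow(f,b)
round 3: derive flow(a,c) via R1 from flow(a,f), flow(f,c)
round 3: derive flow(a,e) via R1 from flow(a,h), flow(h,e)
round 3: derive flow(a,g) via R1 from flow(a,f), flow(f,g)
round 3: derive flow(f,e) via R1 from flow(f,b), flow(b,e)
round 3: derive flow(f,f) via R1 from flow(f,b), flow(b,f)
round 3: derive flow(f,j) via R1 from flow(f,b), flow(b,j)
round 3: derive flow(g,e) via R1 from flow(g,b), flow(b,e)
round 3: derive flow(g,j) via R1 from flow(g,b), flow(b,j)
round 3: derive flow(j,e) via R1 from flow(j,b), flow(b,e)
round 3: derive flow(j,f) via R1 from flow(j,b), flow(b,f)
round 3: derive flow(j,j) via R1 from flow(j,b), flow(b,j)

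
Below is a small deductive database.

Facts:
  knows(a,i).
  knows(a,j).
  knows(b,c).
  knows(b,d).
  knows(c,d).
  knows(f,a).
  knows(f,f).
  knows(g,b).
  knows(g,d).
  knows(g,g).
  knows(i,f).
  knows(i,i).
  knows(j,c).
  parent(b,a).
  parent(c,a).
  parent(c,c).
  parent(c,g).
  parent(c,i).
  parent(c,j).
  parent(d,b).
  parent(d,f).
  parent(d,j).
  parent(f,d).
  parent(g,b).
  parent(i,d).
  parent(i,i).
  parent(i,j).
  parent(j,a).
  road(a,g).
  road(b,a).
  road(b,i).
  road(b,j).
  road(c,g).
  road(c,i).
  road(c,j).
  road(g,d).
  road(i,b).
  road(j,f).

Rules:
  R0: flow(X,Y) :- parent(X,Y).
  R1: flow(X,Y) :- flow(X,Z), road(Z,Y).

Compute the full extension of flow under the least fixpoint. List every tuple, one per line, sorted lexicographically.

round 1: derive flow(b,a) via R0 from parent(b,a)
round 1: derive flow(c,a) via R0 from parent(c,a)
round 1: derive flow(c,c) via R0 from parent(c,c)
round 1: derive flow(c,g) via R0 from parent(c,g)
round 1: derive flow(c,i) via R0 from parent(c,i)
round 1: derive flow(c,j) via R0 from parent(c,j)
round 1: derive flow(d,b) via R0 from parent(d,b)
round 1: derive flow(d,f) via R0 from parent(d,f)
round 1: derive flow(d,j) via R0 from parent(d,j)
round 1: derive flow(f,d) via R0 from parent(f,d)
round 1: derive flow(g,b) via R0 from parent(g,b)
round 1: derive flow(i,d) via R0 from parent(i,d)
round 1: derive flow(i,i) via R0 from parent(i,i)
round 1: derive flow(i,j) via R0 from parent(i,j)
round 1: derive flow(j,a) via R0 from parent(j,a)
round 2: derive flow(b,g) via R1 from flow(b,a), road(a,g)
round 2: derive flow(c,b) via R1 from flow(c,i), road(i,b)
round 2: derive flow(c,d) via R1 from flow(c,g), road(g,d)
round 2: derive flow(c,f) via R1 from flow(c,j), road(j,f)
round 2: derive flow(d,a) via R1 from flow(d,b), road(b,a)
round 2: derive flow(d,i) via R1 from flow(d,b), road(b,i)
round 2: derive flow(g,a) via R1 from flow(g,b), road(b,a)
round 2: derive flow(g,i) via R1 from flow(g,b), road(b,i)
round 2: derive flow(g,j) via R1 from flow(g,b), road(b,j)
round 2: derive flow(i,b) via R1 from flow(i,i), road(i,b)
round 2: derive flow(i,f) via R1 from flow(i,j), road(j,f)
round 2: derive flow(j,g) via R1 from flow(j,a), road(a,g)
round 3: derive flow(b,d) via R1 from flow(b,g), road(g,d)
round 3: derive flow(d,g) via R1 from flow(d,a), road(a,g)
round 3: derive flow(g,f) via R1 from flow(g,j), road(j,f)
round 3: derive flow(g,g) via R1 from flow(g,a), road(a,g)
round 3: derive flow(i,a) via R1 from flow(i,b), road(b,a)
round 3: derive flow(j,d) via R1 from flow(j,g), road(g,d)
round 4: derive flow(d,d) via R1 from flow(d,g), road(g,d)
round 4: derive flow(g,d) via R1 from flow(g,g), road(g,d)
round 4: derive flow(i,g) via R1 from flow(i,a), road(a,g)

flow(b,a)
flow(b,d)
flow(b,g)
flow(c,a)
flow(c,b)
flow(c,c)
flow(c,d)
flow(c,f)
flow(c,g)
flow(c,i)
flow(c,j)
flow(d,a)
flow(d,b)
flow(d,d)
flow(d,f)
flow(d,g)
flow(d,i)
flow(d,j)
flow(f,d)
flow(g,a)
flow(g,b)
flow(g,d)
flow(g,f)
flow(g,g)
flow(g,i)
flow(g,j)
flow(i,a)
flow(i,b)
flow(i,d)
flow(i,f)
flow(i,g)
flow(i,i)
flow(i,j)
flow(j,a)
flow(j,d)
flow(j,g)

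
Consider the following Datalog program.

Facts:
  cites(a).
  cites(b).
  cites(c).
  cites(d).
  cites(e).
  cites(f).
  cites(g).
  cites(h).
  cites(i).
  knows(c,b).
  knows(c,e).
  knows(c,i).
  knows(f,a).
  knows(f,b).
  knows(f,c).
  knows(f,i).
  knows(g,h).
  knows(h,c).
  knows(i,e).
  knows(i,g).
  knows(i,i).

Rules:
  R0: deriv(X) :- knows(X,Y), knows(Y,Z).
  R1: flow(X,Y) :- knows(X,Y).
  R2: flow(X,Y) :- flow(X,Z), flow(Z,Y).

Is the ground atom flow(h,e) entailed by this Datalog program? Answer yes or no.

yes

round 1: derive flow(c,b) via R1 from knows(c,b)
round 1: derive flow(c,e) via R1 from knows(c,e)
round 1: derive flow(c,i) via R1 from knows(c,i)
round 1: derive flow(f,a) via R1 from knows(f,a)
round 1: derive flow(f,b) via R1 from knows(f,b)
round 1: derive flow(f,c) via R1 from knows(f,c)
round 1: derive flow(f,i) via R1 from knows(f,i)
round 1: derive flow(g,h) via R1 from knows(g,h)
round 1: derive flow(h,c) via R1 from knows(h,c)
round 1: derive flow(i,e) via R1 from knows(i,e)
round 1: derive flow(i,g) via R1 from knows(i,g)
round 1: derive flow(i,i) via R1 from knows(i,i)
round 2: derive flow(c,g) via R2 from flow(c,i), flow(i,g)
round 2: derive flow(f,e) via R2 from flow(f,c), flow(c,e)
round 2: derive flow(f,g) via R2 from flow(f,i), flow(i,g)
round 2: derive flow(g,c) via R2 from flow(g,h), flow(h,c)
round 2: derive flow(h,b) via R2 from flow(h,c), flow(c,b)
round 2: derive flow(h,e) via R2 from flow(h,c), flow(c,e)
round 2: derive flow(h,i) via R2 from flow(h,c), flow(c,i)
round 2: derive flow(i,h) via R2 from flow(i,g), flow(g,h)
round 3: derive flow(c,c) via R2 from flow(c,g), flow(g,c)
round 3: derive flow(c,h) via R2 from flow(c,g), flow(g,h)
round 3: derive flow(f,h) via R2 from flow(f,g), flow(g,h)
round 3: derive flow(g,b) via R2 from flow(g,c), flow(c,b)
round 3: derive flow(g,e) via R2 from flow(g,c), flow(c,e)
round 3: derive flow(g,g) via R2 from flow(g,c), flow(c,g)
round 3: derive flow(g,i) via R2 from flow(g,c), flow(c,i)
round 3: derive flow(h,g) via R2 from flow(h,c), flow(c,g)
round 3: derive flow(h,h) via R2 from flow(h,i), flow(i,h)
round 3: derive flow(i,b) via R2 from flow(i,h), flow(h,b)
round 3: derive flow(i,c) via R2 from flow(i,g), flow(g,c)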